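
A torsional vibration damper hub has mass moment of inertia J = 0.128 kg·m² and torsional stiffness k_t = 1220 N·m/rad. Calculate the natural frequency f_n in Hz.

ω_n = √(k_t/J) = √(1220/0.128) = √9531 = 97.63 rad/s.
f_n = ω_n/(2π) = 97.63/6.283 = 15.54 Hz.

15.5 Hz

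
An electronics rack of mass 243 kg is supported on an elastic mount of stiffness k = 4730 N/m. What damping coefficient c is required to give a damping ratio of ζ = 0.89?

1910 N·s/m

c_c = 2√(k·m) = 2√(4730 × 243) = 2144 N·s/m.
c = ζ·c_c = 0.89 × 2144 = 1908 N·s/m.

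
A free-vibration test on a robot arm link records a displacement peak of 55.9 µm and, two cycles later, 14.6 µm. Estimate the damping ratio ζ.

Logarithmic decrement δ = (1/n)·ln(x₀/x_n) = (1/2)·ln(55.9/14.6) = (1/2)·ln(3.829) = 0.6713.
ζ = δ/√(4π² + δ²) = 0.6713/√(39.48 + 0.451) = 0.6713/6.319 = 0.1062.

0.106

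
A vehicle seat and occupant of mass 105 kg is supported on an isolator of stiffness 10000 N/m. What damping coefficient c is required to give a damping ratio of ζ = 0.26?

c_c = 2√(k·m) = 2√(10000 × 105) = 2049 N·s/m.
c = ζ·c_c = 0.26 × 2049 = 532.8 N·s/m.

533 N·s/m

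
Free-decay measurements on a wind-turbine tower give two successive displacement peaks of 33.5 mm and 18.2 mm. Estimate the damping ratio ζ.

Logarithmic decrement δ = (1/n)·ln(x₀/x_n) = (1/1)·ln(33.5/18.2) = (1/1)·ln(1.841) = 0.6101.
ζ = δ/√(4π² + δ²) = 0.6101/√(39.48 + 0.372) = 0.6101/6.313 = 0.09665.

0.0966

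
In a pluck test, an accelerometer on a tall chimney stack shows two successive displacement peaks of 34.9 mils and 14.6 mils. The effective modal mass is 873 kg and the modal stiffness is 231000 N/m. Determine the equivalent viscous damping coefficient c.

Logarithmic decrement δ = (1/n)·ln(x₀/x_n) = (1/1)·ln(34.9/14.6) = (1/1)·ln(2.390) = 0.8715.
ζ = δ/√(4π² + δ²) = 0.8715/√(39.48 + 0.759) = 0.8715/6.343 = 0.1374.
c = ζ · 2√(km) = 0.1374 × 2√(231000 × 873) = 0.1374 × 28400 = 3902 N·s/m.

3900 N·s/m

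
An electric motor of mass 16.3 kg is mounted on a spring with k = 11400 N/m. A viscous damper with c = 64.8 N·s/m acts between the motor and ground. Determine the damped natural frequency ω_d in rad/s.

26.4 rad/s

ω_n = √(k/m) = √(11400/16.3) = 26.45 rad/s.
Critical damping c_c = 2√(k·m) = 2√(11400 × 16.3) = 862.1 N·s/m, so ζ = c/c_c = 64.8/862.1 = 0.07516.
ω_d = ω_n√(1 − ζ²) = 26.45 × √(1 − 0.00565) = 26.37 rad/s.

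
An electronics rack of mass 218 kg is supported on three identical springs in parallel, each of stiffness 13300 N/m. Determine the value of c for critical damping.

5900 N·s/m

Parallel springs add: k_eq = 3 × 13300 = 39900 N/m.
c_c = 2√(k_eq·m) = 2√(39900 × 218) = 2 × 2949 = 5899 N·s/m.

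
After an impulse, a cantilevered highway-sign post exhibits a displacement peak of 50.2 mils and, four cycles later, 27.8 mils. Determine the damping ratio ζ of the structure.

Logarithmic decrement δ = (1/n)·ln(x₀/x_n) = (1/4)·ln(50.2/27.8) = (1/4)·ln(1.806) = 0.1477.
ζ = δ/√(4π² + δ²) = 0.1477/√(39.48 + 0.0218) = 0.1477/6.285 = 0.02351.

0.0235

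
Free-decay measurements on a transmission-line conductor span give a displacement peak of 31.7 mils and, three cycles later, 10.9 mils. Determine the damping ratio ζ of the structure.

Logarithmic decrement δ = (1/n)·ln(x₀/x_n) = (1/3)·ln(31.7/10.9) = (1/3)·ln(2.908) = 0.3559.
ζ = δ/√(4π² + δ²) = 0.3559/√(39.48 + 0.127) = 0.3559/6.293 = 0.05654.

0.0565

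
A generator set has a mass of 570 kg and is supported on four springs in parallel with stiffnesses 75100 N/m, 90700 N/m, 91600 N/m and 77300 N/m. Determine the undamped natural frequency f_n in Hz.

3.86 Hz

Parallel springs add: k_eq = 75100 + 90700 + 91600 + 77300 = 334700 N/m.
ω_n = √(k_eq/m) = √(334700/570) = √587.2 = 24.23 rad/s.
f_n = ω_n/(2π) = 24.23/6.283 = 3.857 Hz.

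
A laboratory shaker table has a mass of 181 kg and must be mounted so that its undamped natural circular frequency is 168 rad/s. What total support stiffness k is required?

5110000 N/m

k = m·ω_n² = 181 × 168.0² = 181 × 28220 = 5109000 N/m.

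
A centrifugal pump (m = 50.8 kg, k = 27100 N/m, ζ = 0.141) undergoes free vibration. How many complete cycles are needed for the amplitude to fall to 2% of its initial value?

5 cycles

Logarithmic decrement δ = 2πζ/√(1 − ζ²) = 2π × 0.1410/√(1 − 0.0199) = 0.8949.
x_n/x₀ = e^(−nδ) ≤ 0.02; take ln: n ≥ ln(1/0.02)/δ = 3.912/0.8949 = 4.372.
So 5 complete cycles are required.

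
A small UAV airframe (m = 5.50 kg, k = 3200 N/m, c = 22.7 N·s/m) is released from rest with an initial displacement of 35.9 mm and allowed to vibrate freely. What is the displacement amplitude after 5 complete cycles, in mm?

2.42 mm

ζ = c/(2√(km)) = 22.7/(2√(3200 × 5.50)) = 22.7/265.3 = 0.08555.
Logarithmic decrement δ = 2πζ/√(1 − ζ²) = 2π × 0.08555/√(1 − 0.00732) = 0.5395.
After n cycles, x_n/x₀ = e^(−nδ), so x_5 = 35.9 × e^(−5 × 0.5395) = 35.9 × 0.06736 = 2.418 mm.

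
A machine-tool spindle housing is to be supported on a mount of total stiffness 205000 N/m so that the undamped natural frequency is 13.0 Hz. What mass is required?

30.7 kg

ω_n = 2πf_n = 2π × 13.0 = 81.68 rad/s.
m = k/ω_n² = 205000/81.68² = 205000/6672 = 30.73 kg.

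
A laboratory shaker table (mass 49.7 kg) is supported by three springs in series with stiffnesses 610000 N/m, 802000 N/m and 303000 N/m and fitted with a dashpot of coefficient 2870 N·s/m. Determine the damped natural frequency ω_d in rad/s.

49.2 rad/s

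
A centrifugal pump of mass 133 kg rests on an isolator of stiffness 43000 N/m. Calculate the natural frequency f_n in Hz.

2.86 Hz

ω_n = √(k/m) = √(43000/133) = √323.3 = 17.98 rad/s.
f_n = ω_n/(2π) = 17.98/6.283 = 2.862 Hz.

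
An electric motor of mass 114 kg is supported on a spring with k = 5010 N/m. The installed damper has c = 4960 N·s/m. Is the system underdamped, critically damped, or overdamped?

overdamped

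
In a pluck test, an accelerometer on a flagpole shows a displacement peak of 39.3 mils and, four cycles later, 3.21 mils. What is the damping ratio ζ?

Logarithmic decrement δ = (1/n)·ln(x₀/x_n) = (1/4)·ln(39.3/3.21) = (1/4)·ln(12.24) = 0.6262.
ζ = δ/√(4π² + δ²) = 0.6262/√(39.48 + 0.392) = 0.6262/6.314 = 0.09918.

0.0992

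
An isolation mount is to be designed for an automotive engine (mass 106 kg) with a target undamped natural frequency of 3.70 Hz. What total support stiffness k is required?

57300 N/m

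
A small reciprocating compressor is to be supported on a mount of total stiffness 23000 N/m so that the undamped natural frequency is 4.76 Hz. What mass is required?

25.7 kg

ω_n = 2πf_n = 2π × 4.76 = 29.91 rad/s.
m = k/ω_n² = 23000/29.91² = 23000/894.5 = 25.71 kg.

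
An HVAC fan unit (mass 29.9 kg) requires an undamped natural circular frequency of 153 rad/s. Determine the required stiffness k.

700000 N/m

k = m·ω_n² = 29.9 × 153.0² = 29.9 × 23410 = 699900 N/m.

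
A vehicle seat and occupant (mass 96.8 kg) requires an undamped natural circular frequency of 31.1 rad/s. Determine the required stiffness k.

93600 N/m

k = m·ω_n² = 96.8 × 31.10² = 96.8 × 967.2 = 93630 N/m.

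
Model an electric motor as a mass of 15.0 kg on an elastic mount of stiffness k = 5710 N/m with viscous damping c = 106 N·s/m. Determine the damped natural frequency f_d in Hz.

3.05 Hz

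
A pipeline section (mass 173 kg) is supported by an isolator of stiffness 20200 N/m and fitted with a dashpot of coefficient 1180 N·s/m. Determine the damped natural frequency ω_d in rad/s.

10.3 rad/s

ω_n = √(k/m) = √(20200/173) = 10.81 rad/s.
Critical damping c_c = 2√(k·m) = 2√(20200 × 173) = 3739 N·s/m, so ζ = c/c_c = 1180/3739 = 0.3156.
ω_d = ω_n√(1 − ζ²) = 10.81 × √(1 − 0.0996) = 10.25 rad/s.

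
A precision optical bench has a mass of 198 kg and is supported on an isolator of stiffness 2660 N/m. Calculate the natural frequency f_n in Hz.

0.583 Hz

ω_n = √(k/m) = √(2660/198) = √13.43 = 3.665 rad/s.
f_n = ω_n/(2π) = 3.665/6.283 = 0.5833 Hz.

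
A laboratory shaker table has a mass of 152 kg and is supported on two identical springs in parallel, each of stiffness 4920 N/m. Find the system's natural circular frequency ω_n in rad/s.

Parallel springs add: k_eq = 2 × 4920 = 9840 N/m.
ω_n = √(k_eq/m) = √(9840/152) = √64.74 = 8.046 rad/s.

8.05 rad/s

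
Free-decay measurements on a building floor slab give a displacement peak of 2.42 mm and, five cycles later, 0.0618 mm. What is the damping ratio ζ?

Logarithmic decrement δ = (1/n)·ln(x₀/x_n) = (1/5)·ln(2.42/0.0618) = (1/5)·ln(39.16) = 0.7335.
ζ = δ/√(4π² + δ²) = 0.7335/√(39.48 + 0.538) = 0.7335/6.326 = 0.1160.

0.116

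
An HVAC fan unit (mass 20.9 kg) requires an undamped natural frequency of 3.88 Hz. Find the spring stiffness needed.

ω_n = 2πf_n = 2π × 3.88 = 24.38 rad/s.
k = m·ω_n² = 20.9 × 24.38² = 20.9 × 594.3 = 12420 N/m.

12400 N/m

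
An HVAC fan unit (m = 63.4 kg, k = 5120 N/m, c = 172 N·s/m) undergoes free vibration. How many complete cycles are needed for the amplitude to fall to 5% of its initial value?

ζ = c/(2√(km)) = 172/(2√(5120 × 63.4)) = 172/1139 = 0.1509.
Logarithmic decrement δ = 2πζ/√(1 − ζ²) = 2π × 0.1509/√(1 − 0.0228) = 0.9594.
x_n/x₀ = e^(−nδ) ≤ 0.05; take ln: n ≥ ln(1/0.05)/δ = 2.996/0.9594 = 3.122.
So 4 complete cycles are required.

4 cycles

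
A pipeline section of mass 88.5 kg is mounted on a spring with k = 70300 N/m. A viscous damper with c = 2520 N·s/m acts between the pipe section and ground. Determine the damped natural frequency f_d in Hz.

ω_n = √(k/m) = √(70300/88.5) = 28.18 rad/s.
Critical damping c_c = 2√(k·m) = 2√(70300 × 88.5) = 4989 N·s/m, so ζ = c/c_c = 2520/4989 = 0.5052.
ω_d = ω_n√(1 − ζ²) = 28.18 × √(1 − 0.255) = 24.32 rad/s.
f_d = ω_d/(2π) = 3.871 Hz.

3.87 Hz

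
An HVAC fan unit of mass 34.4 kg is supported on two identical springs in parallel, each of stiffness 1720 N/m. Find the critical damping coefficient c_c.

Parallel springs add: k_eq = 2 × 1720 = 3440 N/m.
c_c = 2√(k_eq·m) = 2√(3440 × 34.4) = 2 × 344.0 = 688.0 N·s/m.

688 N·s/m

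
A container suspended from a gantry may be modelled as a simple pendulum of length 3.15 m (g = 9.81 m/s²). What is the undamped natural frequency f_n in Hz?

For a simple pendulum ω_n = √(g/L) = √(9.81/3.15) = √3.114 = 1.765 rad/s.
f_n = ω_n/(2π) = 1.765/6.283 = 0.2809 Hz.

0.281 Hz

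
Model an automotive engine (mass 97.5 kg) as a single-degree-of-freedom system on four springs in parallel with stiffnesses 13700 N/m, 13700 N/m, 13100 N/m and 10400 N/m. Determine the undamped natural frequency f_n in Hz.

Parallel springs add: k_eq = 13700 + 13700 + 13100 + 10400 = 50900 N/m.
ω_n = √(k_eq/m) = √(50900/97.5) = √522.1 = 22.85 rad/s.
f_n = ω_n/(2π) = 22.85/6.283 = 3.636 Hz.

3.64 Hz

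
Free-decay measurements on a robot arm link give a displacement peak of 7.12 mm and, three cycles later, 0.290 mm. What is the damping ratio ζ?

0.167

Logarithmic decrement δ = (1/n)·ln(x₀/x_n) = (1/3)·ln(7.12/0.290) = (1/3)·ln(24.55) = 1.067.
ζ = δ/√(4π² + δ²) = 1.067/√(39.48 + 1.14) = 1.067/6.373 = 0.1674.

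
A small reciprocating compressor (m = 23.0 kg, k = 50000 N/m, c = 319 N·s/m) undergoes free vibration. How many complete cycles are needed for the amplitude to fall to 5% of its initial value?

4 cycles

ζ = c/(2√(km)) = 319/(2√(50000 × 23.0)) = 319/2145 = 0.1487.
Logarithmic decrement δ = 2πζ/√(1 − ζ²) = 2π × 0.1487/√(1 − 0.0221) = 0.9450.
x_n/x₀ = e^(−nδ) ≤ 0.05; take ln: n ≥ ln(1/0.05)/δ = 2.996/0.9450 = 3.170.
So 4 complete cycles are required.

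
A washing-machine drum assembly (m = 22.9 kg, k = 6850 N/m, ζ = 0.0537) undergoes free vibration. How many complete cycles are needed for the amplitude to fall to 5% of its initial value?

9 cycles

Logarithmic decrement δ = 2πζ/√(1 − ζ²) = 2π × 0.05370/√(1 − 0.00288) = 0.3379.
x_n/x₀ = e^(−nδ) ≤ 0.05; take ln: n ≥ ln(1/0.05)/δ = 2.996/0.3379 = 8.866.
So 9 complete cycles are required.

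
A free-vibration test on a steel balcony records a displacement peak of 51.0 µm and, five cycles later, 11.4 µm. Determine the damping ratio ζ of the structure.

0.0476

Logarithmic decrement δ = (1/n)·ln(x₀/x_n) = (1/5)·ln(51.0/11.4) = (1/5)·ln(4.474) = 0.2996.
ζ = δ/√(4π² + δ²) = 0.2996/√(39.48 + 0.0898) = 0.2996/6.290 = 0.04764.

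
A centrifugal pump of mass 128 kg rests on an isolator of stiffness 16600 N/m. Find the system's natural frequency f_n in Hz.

ω_n = √(k/m) = √(16600/128) = √129.7 = 11.39 rad/s.
f_n = ω_n/(2π) = 11.39/6.283 = 1.812 Hz.

1.81 Hz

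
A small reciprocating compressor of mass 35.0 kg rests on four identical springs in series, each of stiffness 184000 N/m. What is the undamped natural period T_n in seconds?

0.173 s

Series springs: 1/k_eq = 4/184000, so k_eq = 184000/4 = 46000 N/m.
ω_n = √(k_eq/m) = √(46000/35.0) = √1314 = 36.25 rad/s.
T_n = 2π/ω_n = 6.283/36.25 = 0.1733 s.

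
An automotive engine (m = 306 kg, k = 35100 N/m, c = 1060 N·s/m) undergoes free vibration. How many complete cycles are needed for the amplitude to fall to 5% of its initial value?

3 cycles

ζ = c/(2√(km)) = 1060/(2√(35100 × 306)) = 1060/6555 = 0.1617.
Logarithmic decrement δ = 2πζ/√(1 − ζ²) = 2π × 0.1617/√(1 − 0.0262) = 1.030.
x_n/x₀ = e^(−nδ) ≤ 0.05; take ln: n ≥ ln(1/0.05)/δ = 2.996/1.030 = 2.909.
So 3 complete cycles are required.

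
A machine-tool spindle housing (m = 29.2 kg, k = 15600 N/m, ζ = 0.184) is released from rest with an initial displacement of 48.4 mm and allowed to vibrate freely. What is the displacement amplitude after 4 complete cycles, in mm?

Logarithmic decrement δ = 2πζ/√(1 − ζ²) = 2π × 0.1840/√(1 − 0.0339) = 1.176.
After n cycles, x_n/x₀ = e^(−nδ), so x_4 = 48.4 × e^(−4 × 1.176) = 48.4 × 0.009052 = 0.4381 mm.

0.438 mm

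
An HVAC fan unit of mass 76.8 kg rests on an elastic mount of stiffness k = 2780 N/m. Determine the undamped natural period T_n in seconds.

1.04 s

ω_n = √(k/m) = √(2780/76.8) = √36.20 = 6.016 rad/s.
T_n = 2π/ω_n = 6.283/6.016 = 1.044 s.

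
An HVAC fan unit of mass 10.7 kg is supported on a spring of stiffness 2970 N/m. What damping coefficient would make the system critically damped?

c_c = 2√(k·m) = 2√(2970 × 10.7) = 2 × 178.3 = 356.5 N·s/m.

357 N·s/m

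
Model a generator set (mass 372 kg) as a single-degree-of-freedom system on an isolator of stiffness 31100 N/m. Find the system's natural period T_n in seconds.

ω_n = √(k/m) = √(31100/372) = √83.60 = 9.143 rad/s.
T_n = 2π/ω_n = 6.283/9.143 = 0.6872 s.

0.687 s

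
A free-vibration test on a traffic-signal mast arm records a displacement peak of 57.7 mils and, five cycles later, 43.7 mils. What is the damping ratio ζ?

Logarithmic decrement δ = (1/n)·ln(x₀/x_n) = (1/5)·ln(57.7/43.7) = (1/5)·ln(1.320) = 0.05558.
ζ = δ/√(4π² + δ²) = 0.05558/√(39.48 + 0.00309) = 0.05558/6.283 = 0.008846.

0.00885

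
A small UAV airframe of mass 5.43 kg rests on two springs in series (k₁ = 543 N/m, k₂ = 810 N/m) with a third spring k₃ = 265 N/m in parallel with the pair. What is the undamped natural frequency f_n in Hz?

1.66 Hz

Series pair: k_s = k₁k₂/(k₁+k₂) = (543)(810)/(543 + 810) = 325.1 N/m. In parallel with k₃: k_eq = 325.1 + 265 = 590.1 N/m.
ω_n = √(k_eq/m) = √(590.1/5.43) = √108.7 = 10.42 rad/s.
f_n = ω_n/(2π) = 10.42/6.283 = 1.659 Hz.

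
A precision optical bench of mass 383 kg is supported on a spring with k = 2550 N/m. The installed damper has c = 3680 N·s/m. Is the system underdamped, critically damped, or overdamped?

overdamped

c_c = 2√(k·m) = 1977 N·s/m; ζ = c/c_c = 3680/1977 = 1.86.
Since ζ > 1 the system is overdamped.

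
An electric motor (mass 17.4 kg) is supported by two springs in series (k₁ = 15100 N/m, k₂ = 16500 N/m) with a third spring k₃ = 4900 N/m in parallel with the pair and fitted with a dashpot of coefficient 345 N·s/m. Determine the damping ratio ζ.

0.366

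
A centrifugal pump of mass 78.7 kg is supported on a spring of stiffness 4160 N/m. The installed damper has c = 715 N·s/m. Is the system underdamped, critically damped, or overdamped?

c_c = 2√(k·m) = 1144 N·s/m; ζ = c/c_c = 715/1144 = 0.625.
Since ζ < 1 the system is underdamped.

underdamped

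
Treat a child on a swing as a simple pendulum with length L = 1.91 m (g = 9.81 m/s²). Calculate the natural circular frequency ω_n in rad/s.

For a simple pendulum ω_n = √(g/L) = √(9.81/1.91) = √5.136 = 2.266 rad/s.

2.27 rad/s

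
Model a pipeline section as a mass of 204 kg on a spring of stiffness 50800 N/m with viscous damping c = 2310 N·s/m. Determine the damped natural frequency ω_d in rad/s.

14.7 rad/s

ω_n = √(k/m) = √(50800/204) = 15.78 rad/s.
Critical damping c_c = 2√(k·m) = 2√(50800 × 204) = 6438 N·s/m, so ζ = c/c_c = 2310/6438 = 0.3588.
ω_d = ω_n√(1 − ζ²) = 15.78 × √(1 − 0.129) = 14.73 rad/s.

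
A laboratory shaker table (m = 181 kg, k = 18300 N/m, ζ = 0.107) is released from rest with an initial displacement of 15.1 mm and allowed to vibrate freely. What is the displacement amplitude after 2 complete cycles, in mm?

3.91 mm

Logarithmic decrement δ = 2πζ/√(1 − ζ²) = 2π × 0.1070/√(1 − 0.0114) = 0.6762.
After n cycles, x_n/x₀ = e^(−nδ), so x_2 = 15.1 × e^(−2 × 0.6762) = 15.1 × 0.2586 = 3.905 mm.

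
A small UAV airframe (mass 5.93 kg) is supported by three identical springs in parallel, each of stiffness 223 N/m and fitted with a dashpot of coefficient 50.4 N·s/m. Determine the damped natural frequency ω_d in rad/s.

9.73 rad/s

Parallel springs add: k_eq = 3 × 223 = 669.0 N/m.
ω_n = √(k_eq/m) = √(669.0/5.93) = 10.62 rad/s.
Critical damping c_c = 2√(k_eq·m) = 2√(669.0 × 5.93) = 126.0 N·s/m, so ζ = c/c_c = 50.4/126.0 = 0.4001.
ω_d = ω_n√(1 − ζ²) = 10.62 × √(1 − 0.160) = 9.734 rad/s.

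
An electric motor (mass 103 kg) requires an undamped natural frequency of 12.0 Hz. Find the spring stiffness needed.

586000 N/m

ω_n = 2πf_n = 2π × 12.0 = 75.40 rad/s.
k = m·ω_n² = 103 × 75.40² = 103 × 5685 = 585500 N/m.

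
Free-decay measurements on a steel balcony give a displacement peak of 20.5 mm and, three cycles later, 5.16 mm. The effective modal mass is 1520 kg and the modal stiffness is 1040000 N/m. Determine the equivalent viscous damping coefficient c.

5800 N·s/m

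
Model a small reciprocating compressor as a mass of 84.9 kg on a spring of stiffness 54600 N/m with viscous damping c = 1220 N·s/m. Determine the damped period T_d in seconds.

ω_n = √(k/m) = √(54600/84.9) = 25.36 rad/s.
Critical damping c_c = 2√(k·m) = 2√(54600 × 84.9) = 4306 N·s/m, so ζ = c/c_c = 1220/4306 = 0.2833.
ω_d = ω_n√(1 − ζ²) = 25.36 × √(1 − 0.0803) = 24.32 rad/s.
T_d = 2π/ω_d = 0.2583 s.

0.258 s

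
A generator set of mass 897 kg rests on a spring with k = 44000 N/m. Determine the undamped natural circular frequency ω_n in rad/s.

7.00 rad/s

ω_n = √(k/m) = √(44000/897) = √49.05 = 7.004 rad/s.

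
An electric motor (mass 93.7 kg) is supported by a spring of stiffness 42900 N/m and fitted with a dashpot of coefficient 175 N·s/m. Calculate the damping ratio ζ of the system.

0.0436

ω_n = √(k/m) = √(42900/93.7) = 21.40 rad/s.
Critical damping c_c = 2√(k·m) = 2√(42900 × 93.7) = 4010 N·s/m, so ζ = c/c_c = 175/4010 = 0.04364.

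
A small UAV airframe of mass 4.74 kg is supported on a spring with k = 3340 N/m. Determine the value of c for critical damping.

c_c = 2√(k·m) = 2√(3340 × 4.74) = 2 × 125.8 = 251.6 N·s/m.

252 N·s/m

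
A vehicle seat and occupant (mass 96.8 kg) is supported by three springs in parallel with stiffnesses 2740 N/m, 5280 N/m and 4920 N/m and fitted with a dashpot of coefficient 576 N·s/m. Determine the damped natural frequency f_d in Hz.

1.78 Hz

Parallel springs add: k_eq = 2740 + 5280 + 4920 = 12940 N/m.
ω_n = √(k_eq/m) = √(12940/96.8) = 11.56 rad/s.
Critical damping c_c = 2√(k_eq·m) = 2√(12940 × 96.8) = 2238 N·s/m, so ζ = c/c_c = 576/2238 = 0.2573.
ω_d = ω_n√(1 − ζ²) = 11.56 × √(1 − 0.0662) = 11.17 rad/s.
f_d = ω_d/(2π) = 1.778 Hz.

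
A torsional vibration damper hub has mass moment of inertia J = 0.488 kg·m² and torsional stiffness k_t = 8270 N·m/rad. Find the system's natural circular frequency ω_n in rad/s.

130 rad/s

ω_n = √(k_t/J) = √(8270/0.488) = √16950 = 130.2 rad/s.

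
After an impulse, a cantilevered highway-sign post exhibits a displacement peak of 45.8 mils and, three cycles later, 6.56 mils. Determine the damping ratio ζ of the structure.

Logarithmic decrement δ = (1/n)·ln(x₀/x_n) = (1/3)·ln(45.8/6.56) = (1/3)·ln(6.982) = 0.6478.
ζ = δ/√(4π² + δ²) = 0.6478/√(39.48 + 0.420) = 0.6478/6.316 = 0.1026.

0.103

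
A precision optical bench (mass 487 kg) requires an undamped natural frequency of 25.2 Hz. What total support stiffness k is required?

12200000 N/m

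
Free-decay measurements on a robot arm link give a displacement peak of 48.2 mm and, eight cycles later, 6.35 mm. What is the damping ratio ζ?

Logarithmic decrement δ = (1/n)·ln(x₀/x_n) = (1/8)·ln(48.2/6.35) = (1/8)·ln(7.591) = 0.2534.
ζ = δ/√(4π² + δ²) = 0.2534/√(39.48 + 0.0642) = 0.2534/6.288 = 0.04029.

0.0403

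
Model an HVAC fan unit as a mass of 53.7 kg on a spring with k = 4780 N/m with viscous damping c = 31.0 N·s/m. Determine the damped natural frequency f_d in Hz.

ω_n = √(k/m) = √(4780/53.7) = 9.435 rad/s.
Critical damping c_c = 2√(k·m) = 2√(4780 × 53.7) = 1013 N·s/m, so ζ = c/c_c = 31.0/1013 = 0.03059.
ω_d = ω_n√(1 − ζ²) = 9.435 × √(1 − 0.000936) = 9.430 rad/s.
f_d = ω_d/(2π) = 1.501 Hz.

1.50 Hz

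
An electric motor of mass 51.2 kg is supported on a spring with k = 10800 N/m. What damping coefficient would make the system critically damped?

1490 N·s/m

c_c = 2√(k·m) = 2√(10800 × 51.2) = 2 × 743.6 = 1487 N·s/m.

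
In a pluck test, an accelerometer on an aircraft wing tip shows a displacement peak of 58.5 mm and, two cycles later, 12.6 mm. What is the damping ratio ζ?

0.121

Logarithmic decrement δ = (1/n)·ln(x₀/x_n) = (1/2)·ln(58.5/12.6) = (1/2)·ln(4.643) = 0.7677.
ζ = δ/√(4π² + δ²) = 0.7677/√(39.48 + 0.589) = 0.7677/6.330 = 0.1213.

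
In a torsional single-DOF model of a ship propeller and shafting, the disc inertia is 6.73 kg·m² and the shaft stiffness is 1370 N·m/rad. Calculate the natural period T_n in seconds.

0.440 s

ω_n = √(k_t/J) = √(1370/6.73) = √203.6 = 14.27 rad/s.
T_n = 2π/ω_n = 6.283/14.27 = 0.4404 s.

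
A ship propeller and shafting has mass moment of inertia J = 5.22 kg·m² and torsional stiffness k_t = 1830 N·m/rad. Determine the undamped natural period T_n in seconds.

0.336 s

ω_n = √(k_t/J) = √(1830/5.22) = √350.6 = 18.72 rad/s.
T_n = 2π/ω_n = 6.283/18.72 = 0.3356 s.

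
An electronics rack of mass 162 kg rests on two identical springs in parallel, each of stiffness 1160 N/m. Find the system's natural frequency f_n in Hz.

0.602 Hz

Parallel springs add: k_eq = 2 × 1160 = 2320 N/m.
ω_n = √(k_eq/m) = √(2320/162) = √14.32 = 3.784 rad/s.
f_n = ω_n/(2π) = 3.784/6.283 = 0.6023 Hz.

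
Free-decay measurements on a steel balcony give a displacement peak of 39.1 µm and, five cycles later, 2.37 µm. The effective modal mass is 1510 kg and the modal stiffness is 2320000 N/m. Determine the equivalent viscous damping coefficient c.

10500 N·s/m

Logarithmic decrement δ = (1/n)·ln(x₀/x_n) = (1/5)·ln(39.1/2.37) = (1/5)·ln(16.50) = 0.5606.
ζ = δ/√(4π² + δ²) = 0.5606/√(39.48 + 0.314) = 0.5606/6.308 = 0.08888.
c = ζ · 2√(km) = 0.08888 × 2√(2320000 × 1510) = 0.08888 × 118400 = 10520 N·s/m.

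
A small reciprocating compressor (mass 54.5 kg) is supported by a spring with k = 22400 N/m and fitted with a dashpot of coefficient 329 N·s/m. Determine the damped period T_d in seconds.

0.313 s

ω_n = √(k/m) = √(22400/54.5) = 20.27 rad/s.
Critical damping c_c = 2√(k·m) = 2√(22400 × 54.5) = 2210 N·s/m, so ζ = c/c_c = 329/2210 = 0.1489.
ω_d = ω_n√(1 − ζ²) = 20.27 × √(1 − 0.0222) = 20.05 rad/s.
T_d = 2π/ω_d = 0.3134 s.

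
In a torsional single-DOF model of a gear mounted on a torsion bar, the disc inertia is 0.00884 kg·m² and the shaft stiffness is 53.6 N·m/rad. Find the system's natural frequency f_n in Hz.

12.4 Hz

ω_n = √(k_t/J) = √(53.6/0.00884) = √6063 = 77.87 rad/s.
f_n = ω_n/(2π) = 77.87/6.283 = 12.39 Hz.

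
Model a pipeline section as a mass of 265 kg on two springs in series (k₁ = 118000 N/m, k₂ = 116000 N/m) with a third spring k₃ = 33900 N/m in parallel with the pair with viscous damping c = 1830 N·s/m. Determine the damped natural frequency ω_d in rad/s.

Series pair: k_s = k₁k₂/(k₁+k₂) = (118000)(116000)/(118000 + 116000) = 58500 N/m. In parallel with k₃: k_eq = 58500 + 33900 = 92400 N/m.
ω_n = √(k_eq/m) = √(92400/265) = 18.67 rad/s.
Critical damping c_c = 2√(k_eq·m) = 2√(92400 × 265) = 9896 N·s/m, so ζ = c/c_c = 1830/9896 = 0.1849.
ω_d = ω_n√(1 − ζ²) = 18.67 × √(1 − 0.0342) = 18.35 rad/s.

18.4 rad/s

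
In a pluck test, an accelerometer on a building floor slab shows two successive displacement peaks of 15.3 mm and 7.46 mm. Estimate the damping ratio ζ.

Logarithmic decrement δ = (1/n)·ln(x₀/x_n) = (1/1)·ln(15.3/7.46) = (1/1)·ln(2.051) = 0.7183.
ζ = δ/√(4π² + δ²) = 0.7183/√(39.48 + 0.516) = 0.7183/6.324 = 0.1136.

0.114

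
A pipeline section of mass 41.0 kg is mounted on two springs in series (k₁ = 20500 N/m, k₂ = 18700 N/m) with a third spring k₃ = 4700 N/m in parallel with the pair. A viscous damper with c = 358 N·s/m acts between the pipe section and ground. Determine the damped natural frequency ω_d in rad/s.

18.3 rad/s

Series pair: k_s = k₁k₂/(k₁+k₂) = (20500)(18700)/(20500 + 18700) = 9779 N/m. In parallel with k₃: k_eq = 9779 + 4700 = 14480 N/m.
ω_n = √(k_eq/m) = √(14480/41.0) = 18.79 rad/s.
Critical damping c_c = 2√(k_eq·m) = 2√(14480 × 41.0) = 1541 N·s/m, so ζ = c/c_c = 358/1541 = 0.2323.
ω_d = ω_n√(1 − ζ²) = 18.79 × √(1 − 0.0540) = 18.28 rad/s.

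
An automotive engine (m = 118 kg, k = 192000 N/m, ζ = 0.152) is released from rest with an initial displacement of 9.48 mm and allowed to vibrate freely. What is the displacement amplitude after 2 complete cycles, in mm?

Logarithmic decrement δ = 2πζ/√(1 − ζ²) = 2π × 0.1520/√(1 − 0.0231) = 0.9663.
After n cycles, x_n/x₀ = e^(−nδ), so x_2 = 9.48 × e^(−2 × 0.9663) = 9.48 × 0.1448 = 1.373 mm.

1.37 mm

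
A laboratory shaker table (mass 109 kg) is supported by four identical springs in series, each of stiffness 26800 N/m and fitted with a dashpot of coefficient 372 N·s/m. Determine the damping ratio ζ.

0.218

Series springs: 1/k_eq = 4/26800, so k_eq = 26800/4 = 6700 N/m.
ω_n = √(k_eq/m) = √(6700/109) = 7.840 rad/s.
Critical damping c_c = 2√(k_eq·m) = 2√(6700 × 109) = 1709 N·s/m, so ζ = c/c_c = 372/1709 = 0.2177.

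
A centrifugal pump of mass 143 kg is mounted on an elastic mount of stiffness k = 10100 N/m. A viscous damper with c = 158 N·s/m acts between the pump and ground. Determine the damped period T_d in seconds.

0.749 s

ω_n = √(k/m) = √(10100/143) = 8.404 rad/s.
Critical damping c_c = 2√(k·m) = 2√(10100 × 143) = 2404 N·s/m, so ζ = c/c_c = 158/2404 = 0.06574.
ω_d = ω_n√(1 − ζ²) = 8.404 × √(1 − 0.00432) = 8.386 rad/s.
T_d = 2π/ω_d = 0.7493 s.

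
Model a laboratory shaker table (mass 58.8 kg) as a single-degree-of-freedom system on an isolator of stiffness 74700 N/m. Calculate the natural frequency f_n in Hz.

5.67 Hz

ω_n = √(k/m) = √(74700/58.8) = √1270 = 35.64 rad/s.
f_n = ω_n/(2π) = 35.64/6.283 = 5.673 Hz.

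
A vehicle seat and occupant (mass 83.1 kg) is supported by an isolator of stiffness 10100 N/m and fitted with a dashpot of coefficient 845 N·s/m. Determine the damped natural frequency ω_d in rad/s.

ω_n = √(k/m) = √(10100/83.1) = 11.02 rad/s.
Critical damping c_c = 2√(k·m) = 2√(10100 × 83.1) = 1832 N·s/m, so ζ = c/c_c = 845/1832 = 0.4612.
ω_d = ω_n√(1 − ζ²) = 11.02 × √(1 − 0.213) = 9.782 rad/s.

9.78 rad/s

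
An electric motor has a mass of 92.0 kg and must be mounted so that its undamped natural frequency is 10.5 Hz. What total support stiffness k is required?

ω_n = 2πf_n = 2π × 10.5 = 65.97 rad/s.
k = m·ω_n² = 92.0 × 65.97² = 92.0 × 4352 = 400400 N/m.

400000 N/m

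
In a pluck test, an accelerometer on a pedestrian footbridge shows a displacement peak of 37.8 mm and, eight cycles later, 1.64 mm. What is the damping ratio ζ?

0.0623

Logarithmic decrement δ = (1/n)·ln(x₀/x_n) = (1/8)·ln(37.8/1.64) = (1/8)·ln(23.05) = 0.3922.
ζ = δ/√(4π² + δ²) = 0.3922/√(39.48 + 0.154) = 0.3922/6.295 = 0.06230.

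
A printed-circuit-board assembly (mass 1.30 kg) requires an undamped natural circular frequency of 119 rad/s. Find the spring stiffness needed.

k = m·ω_n² = 1.30 × 119.0² = 1.30 × 14160 = 18410 N/m.

18400 N/m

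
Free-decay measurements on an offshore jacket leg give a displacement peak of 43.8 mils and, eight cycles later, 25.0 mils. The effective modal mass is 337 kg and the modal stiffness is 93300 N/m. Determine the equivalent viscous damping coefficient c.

125 N·s/m

Logarithmic decrement δ = (1/n)·ln(x₀/x_n) = (1/8)·ln(43.8/25.0) = (1/8)·ln(1.752) = 0.07009.
ζ = δ/√(4π² + δ²) = 0.07009/√(39.48 + 0.00491) = 0.07009/6.284 = 0.01116.
c = ζ · 2√(km) = 0.01116 × 2√(93300 × 337) = 0.01116 × 11210 = 125.1 N·s/m.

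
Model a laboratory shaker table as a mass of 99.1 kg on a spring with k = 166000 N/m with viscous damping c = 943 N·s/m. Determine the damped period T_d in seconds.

ω_n = √(k/m) = √(166000/99.1) = 40.93 rad/s.
Critical damping c_c = 2√(k·m) = 2√(166000 × 99.1) = 8112 N·s/m, so ζ = c/c_c = 943/8112 = 0.1162.
ω_d = ω_n√(1 − ζ²) = 40.93 × √(1 − 0.0135) = 40.65 rad/s.
T_d = 2π/ω_d = 0.1546 s.

0.155 s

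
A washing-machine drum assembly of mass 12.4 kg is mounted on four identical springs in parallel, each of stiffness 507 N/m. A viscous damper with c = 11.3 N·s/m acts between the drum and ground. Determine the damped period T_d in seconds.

0.492 s

Parallel springs add: k_eq = 4 × 507 = 2028 N/m.
ω_n = √(k_eq/m) = √(2028/12.4) = 12.79 rad/s.
Critical damping c_c = 2√(k_eq·m) = 2√(2028 × 12.4) = 317.2 N·s/m, so ζ = c/c_c = 11.3/317.2 = 0.03563.
ω_d = ω_n√(1 − ζ²) = 12.79 × √(1 − 0.00127) = 12.78 rad/s.
T_d = 2π/ω_d = 0.4916 s.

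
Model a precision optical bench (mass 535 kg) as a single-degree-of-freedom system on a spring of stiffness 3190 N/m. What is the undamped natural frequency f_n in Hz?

ω_n = √(k/m) = √(3190/535) = √5.963 = 2.442 rad/s.
f_n = ω_n/(2π) = 2.442/6.283 = 0.3886 Hz.

0.389 Hz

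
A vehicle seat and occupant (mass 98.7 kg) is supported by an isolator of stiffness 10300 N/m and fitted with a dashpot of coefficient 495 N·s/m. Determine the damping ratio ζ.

0.245

ω_n = √(k/m) = √(10300/98.7) = 10.22 rad/s.
Critical damping c_c = 2√(k·m) = 2√(10300 × 98.7) = 2017 N·s/m, so ζ = c/c_c = 495/2017 = 0.2455.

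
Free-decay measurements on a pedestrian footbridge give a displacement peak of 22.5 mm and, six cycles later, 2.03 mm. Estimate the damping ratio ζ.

0.0637

Logarithmic decrement δ = (1/n)·ln(x₀/x_n) = (1/6)·ln(22.5/2.03) = (1/6)·ln(11.08) = 0.4009.
ζ = δ/√(4π² + δ²) = 0.4009/√(39.48 + 0.161) = 0.4009/6.296 = 0.06368.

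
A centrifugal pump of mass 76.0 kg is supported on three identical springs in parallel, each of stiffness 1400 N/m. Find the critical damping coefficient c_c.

1130 N·s/m

Parallel springs add: k_eq = 3 × 1400 = 4200 N/m.
c_c = 2√(k_eq·m) = 2√(4200 × 76.0) = 2 × 565.0 = 1130 N·s/m.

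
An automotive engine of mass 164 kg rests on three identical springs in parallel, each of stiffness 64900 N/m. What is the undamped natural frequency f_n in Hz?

5.48 Hz

Parallel springs add: k_eq = 3 × 64900 = 194700 N/m.
ω_n = √(k_eq/m) = √(194700/164) = √1187 = 34.46 rad/s.
f_n = ω_n/(2π) = 34.46/6.283 = 5.484 Hz.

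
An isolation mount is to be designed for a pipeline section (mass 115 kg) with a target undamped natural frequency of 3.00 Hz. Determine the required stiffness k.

40900 N/m

ω_n = 2πf_n = 2π × 3.00 = 18.85 rad/s.
k = m·ω_n² = 115 × 18.85² = 115 × 355.3 = 40860 N/m.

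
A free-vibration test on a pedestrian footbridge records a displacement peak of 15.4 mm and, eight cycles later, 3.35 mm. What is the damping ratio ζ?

Logarithmic decrement δ = (1/n)·ln(x₀/x_n) = (1/8)·ln(15.4/3.35) = (1/8)·ln(4.597) = 0.1907.
ζ = δ/√(4π² + δ²) = 0.1907/√(39.48 + 0.0364) = 0.1907/6.286 = 0.03033.

0.0303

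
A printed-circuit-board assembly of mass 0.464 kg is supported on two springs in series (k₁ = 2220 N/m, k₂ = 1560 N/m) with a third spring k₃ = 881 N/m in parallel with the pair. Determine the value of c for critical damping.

57.8 N·s/m

Series pair: k_s = k₁k₂/(k₁+k₂) = (2220)(1560)/(2220 + 1560) = 916.2 N/m. In parallel with k₃: k_eq = 916.2 + 881 = 1797 N/m.
c_c = 2√(k_eq·m) = 2√(1797 × 0.464) = 2 × 28.88 = 57.75 N·s/m.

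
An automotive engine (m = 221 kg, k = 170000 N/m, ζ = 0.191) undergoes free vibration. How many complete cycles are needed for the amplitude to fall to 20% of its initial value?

Logarithmic decrement δ = 2πζ/√(1 − ζ²) = 2π × 0.1910/√(1 − 0.0365) = 1.223.
x_n/x₀ = e^(−nδ) ≤ 0.2; take ln: n ≥ ln(1/0.2)/δ = 1.609/1.223 = 1.316.
So 2 complete cycles are required.

2 cycles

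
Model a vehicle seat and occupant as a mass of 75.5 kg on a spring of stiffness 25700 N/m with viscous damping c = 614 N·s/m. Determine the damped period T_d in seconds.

0.349 s

ω_n = √(k/m) = √(25700/75.5) = 18.45 rad/s.
Critical damping c_c = 2√(k·m) = 2√(25700 × 75.5) = 2786 N·s/m, so ζ = c/c_c = 614/2786 = 0.2204.
ω_d = ω_n√(1 − ζ²) = 18.45 × √(1 − 0.0486) = 18.00 rad/s.
T_d = 2π/ω_d = 0.3491 s.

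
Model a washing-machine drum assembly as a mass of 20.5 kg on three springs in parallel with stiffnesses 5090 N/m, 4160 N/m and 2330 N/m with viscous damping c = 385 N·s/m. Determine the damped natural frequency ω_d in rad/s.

21.8 rad/s

Parallel springs add: k_eq = 5090 + 4160 + 2330 = 11580 N/m.
ω_n = √(k_eq/m) = √(11580/20.5) = 23.77 rad/s.
Critical damping c_c = 2√(k_eq·m) = 2√(11580 × 20.5) = 974.5 N·s/m, so ζ = c/c_c = 385/974.5 = 0.3951.
ω_d = ω_n√(1 − ζ²) = 23.77 × √(1 − 0.156) = 21.83 rad/s.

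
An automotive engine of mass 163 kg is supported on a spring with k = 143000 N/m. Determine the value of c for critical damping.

9660 N·s/m

c_c = 2√(k·m) = 2√(143000 × 163) = 2 × 4828 = 9656 N·s/m.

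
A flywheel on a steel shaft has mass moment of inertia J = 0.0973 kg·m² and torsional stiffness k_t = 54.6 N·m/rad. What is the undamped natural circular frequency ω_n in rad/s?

23.7 rad/s

ω_n = √(k_t/J) = √(54.6/0.0973) = √561.2 = 23.69 rad/s.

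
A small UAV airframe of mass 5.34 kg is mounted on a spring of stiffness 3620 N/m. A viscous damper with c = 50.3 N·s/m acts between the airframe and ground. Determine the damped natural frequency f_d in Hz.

4.08 Hz

ω_n = √(k/m) = √(3620/5.34) = 26.04 rad/s.
Critical damping c_c = 2√(k·m) = 2√(3620 × 5.34) = 278.1 N·s/m, so ζ = c/c_c = 50.3/278.1 = 0.1809.
ω_d = ω_n√(1 − ζ²) = 26.04 × √(1 − 0.0327) = 25.61 rad/s.
f_d = ω_d/(2π) = 4.075 Hz.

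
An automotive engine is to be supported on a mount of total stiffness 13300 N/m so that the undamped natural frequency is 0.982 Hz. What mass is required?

ω_n = 2πf_n = 2π × 0.982 = 6.170 rad/s.
m = k/ω_n² = 13300/6.170² = 13300/38.07 = 349.4 kg.

349 kg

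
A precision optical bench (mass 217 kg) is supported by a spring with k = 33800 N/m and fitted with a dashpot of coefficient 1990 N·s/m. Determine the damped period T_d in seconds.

ω_n = √(k/m) = √(33800/217) = 12.48 rad/s.
Critical damping c_c = 2√(k·m) = 2√(33800 × 217) = 5416 N·s/m, so ζ = c/c_c = 1990/5416 = 0.3674.
ω_d = ω_n√(1 − ζ²) = 12.48 × √(1 − 0.135) = 11.61 rad/s.
T_d = 2π/ω_d = 0.5413 s.

0.541 s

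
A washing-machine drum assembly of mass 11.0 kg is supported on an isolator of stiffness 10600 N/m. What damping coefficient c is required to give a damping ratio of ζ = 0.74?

c_c = 2√(k·m) = 2√(10600 × 11.0) = 682.9 N·s/m.
c = ζ·c_c = 0.74 × 682.9 = 505.4 N·s/m.

505 N·s/m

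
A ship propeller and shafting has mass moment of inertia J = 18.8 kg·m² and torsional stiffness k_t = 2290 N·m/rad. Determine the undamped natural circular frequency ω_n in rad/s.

11.0 rad/s

ω_n = √(k_t/J) = √(2290/18.8) = √121.8 = 11.04 rad/s.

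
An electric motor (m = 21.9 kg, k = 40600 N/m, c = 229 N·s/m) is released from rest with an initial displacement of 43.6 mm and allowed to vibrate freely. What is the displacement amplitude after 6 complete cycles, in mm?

ζ = c/(2√(km)) = 229/(2√(40600 × 21.9)) = 229/1886 = 0.1214.
Logarithmic decrement δ = 2πζ/√(1 − ζ²) = 2π × 0.1214/√(1 − 0.0147) = 0.7686.
After n cycles, x_n/x₀ = e^(−nδ), so x_6 = 43.6 × e^(−6 × 0.7686) = 43.6 × 0.009933 = 0.4331 mm.

0.433 mm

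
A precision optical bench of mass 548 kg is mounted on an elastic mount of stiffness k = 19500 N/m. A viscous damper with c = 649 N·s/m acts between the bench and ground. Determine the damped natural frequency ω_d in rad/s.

5.94 rad/s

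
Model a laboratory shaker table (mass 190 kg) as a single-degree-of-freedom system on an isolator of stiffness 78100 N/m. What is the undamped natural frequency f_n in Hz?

3.23 Hz

ω_n = √(k/m) = √(78100/190) = √411.1 = 20.27 rad/s.
f_n = ω_n/(2π) = 20.27/6.283 = 3.227 Hz.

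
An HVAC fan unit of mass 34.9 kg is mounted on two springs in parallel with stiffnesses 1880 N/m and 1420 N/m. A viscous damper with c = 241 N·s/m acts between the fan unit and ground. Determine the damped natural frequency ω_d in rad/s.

Parallel springs add: k_eq = 1880 + 1420 = 3300 N/m.
ω_n = √(k_eq/m) = √(3300/34.9) = 9.724 rad/s.
Critical damping c_c = 2√(k_eq·m) = 2√(3300 × 34.9) = 678.7 N·s/m, so ζ = c/c_c = 241/678.7 = 0.3551.
ω_d = ω_n√(1 − ζ²) = 9.724 × √(1 − 0.126) = 9.090 rad/s.

9.09 rad/s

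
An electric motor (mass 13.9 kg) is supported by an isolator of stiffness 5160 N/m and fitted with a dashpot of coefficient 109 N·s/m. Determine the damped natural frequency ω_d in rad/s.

ω_n = √(k/m) = √(5160/13.9) = 19.27 rad/s.
Critical damping c_c = 2√(k·m) = 2√(5160 × 13.9) = 535.6 N·s/m, so ζ = c/c_c = 109/535.6 = 0.2035.
ω_d = ω_n√(1 − ζ²) = 19.27 × √(1 − 0.0414) = 18.86 rad/s.

18.9 rad/s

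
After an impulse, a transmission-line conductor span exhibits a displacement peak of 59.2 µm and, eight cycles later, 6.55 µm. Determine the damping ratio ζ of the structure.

0.0438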